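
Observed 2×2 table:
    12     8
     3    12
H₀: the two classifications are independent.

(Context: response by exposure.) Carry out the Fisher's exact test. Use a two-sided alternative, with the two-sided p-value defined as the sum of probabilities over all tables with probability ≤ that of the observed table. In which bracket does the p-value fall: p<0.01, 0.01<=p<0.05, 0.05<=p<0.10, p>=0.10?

Margins: r₁=20, r₂=15, c₁=15, c₂=20, n=35
p_obs = C(20,12)·C(15,3)/C(35,15); sum pmf over tables with pmf ≤ p_obs
p-value (two-sided) = 0.03687
→ bracket: 0.01<=p<0.05

p-value bracket: 0.01<=p<0.05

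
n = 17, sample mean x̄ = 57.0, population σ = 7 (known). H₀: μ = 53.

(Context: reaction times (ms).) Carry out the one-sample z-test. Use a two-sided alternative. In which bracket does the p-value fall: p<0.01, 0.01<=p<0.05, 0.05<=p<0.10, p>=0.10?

SE = σ/√n = 7/√17 = 1.6977
z = (x̄−μ₀)/SE = (57.0−53)/1.6977 = 2.3561
p-value (two-sided) = 0.01847
→ bracket: 0.01<=p<0.05

p-value bracket: 0.01<=p<0.05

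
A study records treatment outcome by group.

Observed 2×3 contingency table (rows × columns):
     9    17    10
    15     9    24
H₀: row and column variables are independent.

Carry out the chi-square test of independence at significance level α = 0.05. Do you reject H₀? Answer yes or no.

reject H₀: yes

Row totals [36, 48], col totals [24, 26, 34], n=84
χ² = (9−10.29)²/10.29 + (17−11.14)²/11.14 + (10−14.57)²/14.57 + (15−13.71)²/13.71 + (9−14.86)²/14.86 + (24−19.43)²/19.43 = 8.1789
df = 2
p-value (upper-tail) = 0.01675
At α=0.05: p < α → reject H₀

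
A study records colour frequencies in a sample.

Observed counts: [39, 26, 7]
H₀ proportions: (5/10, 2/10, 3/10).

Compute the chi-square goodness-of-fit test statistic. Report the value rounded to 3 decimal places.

test statistic = 19.463

n = 72; E_i = n·p_i = [36.00, 14.40, 21.60]
χ² = (39−36.00)²/36.00 + (26−14.40)²/14.40 + (7−21.60)²/21.60 = 19.4630
df = 2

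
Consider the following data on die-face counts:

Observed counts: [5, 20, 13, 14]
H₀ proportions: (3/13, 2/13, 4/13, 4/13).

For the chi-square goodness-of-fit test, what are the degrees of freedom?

degrees of freedom = 3

df = k − 1 = 4 − 1 = 3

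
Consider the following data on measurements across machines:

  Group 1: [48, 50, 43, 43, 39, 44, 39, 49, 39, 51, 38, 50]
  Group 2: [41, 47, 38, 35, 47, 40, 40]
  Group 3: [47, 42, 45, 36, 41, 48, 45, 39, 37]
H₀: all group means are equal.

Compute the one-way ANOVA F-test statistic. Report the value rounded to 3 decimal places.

Group means [44.42, 41.14, 42.22], grand mean 42.893
SSB = Σnᵢ(x̄ᵢ−x̄)² = 53.349; SSW = ΣΣ(x−x̄ᵢ)² = 541.329
MSB = 53.349/2 = 26.6746; MSW = 541.329/25 = 21.6532
F = MSB/MSW = 1.2319
df = (2, 25)

test statistic = 1.232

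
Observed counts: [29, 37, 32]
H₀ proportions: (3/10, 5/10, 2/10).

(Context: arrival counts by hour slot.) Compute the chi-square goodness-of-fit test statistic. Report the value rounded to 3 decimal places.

test statistic = 10.789

n = 98; E_i = n·p_i = [29.40, 49.00, 19.60]
χ² = (29−29.40)²/29.40 + (37−49.00)²/49.00 + (32−19.60)²/19.60 = 10.7891
df = 2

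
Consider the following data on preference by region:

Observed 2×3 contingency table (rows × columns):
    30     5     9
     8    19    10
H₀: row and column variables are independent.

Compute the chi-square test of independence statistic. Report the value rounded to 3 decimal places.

test statistic = 20.504

Row totals [44, 37], col totals [38, 24, 19], n=81
χ² = (30−20.64)²/20.64 + (5−13.04)²/13.04 + (9−10.32)²/10.32 + (8−17.36)²/17.36 + (19−10.96)²/10.96 + (10−8.68)²/8.68 = 20.5043
df = 2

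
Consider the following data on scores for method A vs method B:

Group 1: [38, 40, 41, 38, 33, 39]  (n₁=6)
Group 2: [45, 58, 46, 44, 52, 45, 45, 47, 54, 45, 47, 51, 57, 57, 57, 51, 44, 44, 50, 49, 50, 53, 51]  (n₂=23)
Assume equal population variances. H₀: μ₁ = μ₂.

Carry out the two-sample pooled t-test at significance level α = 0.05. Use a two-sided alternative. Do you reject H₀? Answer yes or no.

x̄₁=38.167, s₁=2.787, n₁=6
x̄₂=49.652, s₂=4.687, n₂=23
s_p² = [5·2.787² + 22·4.687²]/27 = 19.3352
SE = √(s_p²·(1/6+1/23)) = 2.0157
t = (38.167−49.652)/2.0157 = -5.6979
df = 27
p-value (two-sided) = 0.00000
At α=0.05: p < α → reject H₀

reject H₀: yes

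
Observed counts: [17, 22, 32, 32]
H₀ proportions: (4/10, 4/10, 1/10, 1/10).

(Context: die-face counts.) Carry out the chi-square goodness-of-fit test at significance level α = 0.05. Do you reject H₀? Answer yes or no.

n = 103; E_i = n·p_i = [41.20, 41.20, 10.30, 10.30]
χ² = (17−41.20)²/41.20 + (22−41.20)²/41.20 + (32−10.30)²/10.30 + (32−10.30)²/10.30 = 114.5971
df = 3
p-value (upper-tail) = 0.00000
At α=0.05: p < α → reject H₀

reject H₀: yes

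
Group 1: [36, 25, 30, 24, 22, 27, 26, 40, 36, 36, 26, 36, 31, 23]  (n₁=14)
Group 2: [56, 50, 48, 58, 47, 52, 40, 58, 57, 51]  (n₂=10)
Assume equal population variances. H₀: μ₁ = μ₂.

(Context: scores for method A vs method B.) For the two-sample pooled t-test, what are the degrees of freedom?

df = n₁ + n₂ − 2 = 14 + 10 − 2 = 22

degrees of freedom = 22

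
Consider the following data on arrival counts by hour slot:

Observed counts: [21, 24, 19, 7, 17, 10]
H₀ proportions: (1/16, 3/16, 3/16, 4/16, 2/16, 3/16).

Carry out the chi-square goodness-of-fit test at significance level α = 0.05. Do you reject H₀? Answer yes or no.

reject H₀: yes

n = 98; E_i = n·p_i = [6.12, 18.38, 18.38, 24.50, 12.25, 18.38]
χ² = (21−6.12)²/6.12 + (24−18.38)²/18.38 + (19−18.38)²/18.38 + (7−24.50)²/24.50 + (17−12.25)²/12.25 + (10−18.38)²/18.38 = 56.0272
df = 5
p-value (upper-tail) = 0.00000
At α=0.05: p < α → reject H₀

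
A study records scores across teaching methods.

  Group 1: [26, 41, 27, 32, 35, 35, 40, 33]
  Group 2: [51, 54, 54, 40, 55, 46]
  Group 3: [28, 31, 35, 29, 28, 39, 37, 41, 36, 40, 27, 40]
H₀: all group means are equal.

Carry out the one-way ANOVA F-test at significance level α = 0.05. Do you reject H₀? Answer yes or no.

reject H₀: yes

Group means [33.62, 50.00, 34.25], grand mean 37.692
SSB = Σnᵢ(x̄ᵢ−x̄)² = 1183.413; SSW = ΣΣ(x−x̄ᵢ)² = 692.125
MSB = 1183.413/2 = 591.7067; MSW = 692.125/23 = 30.0924
F = MSB/MSW = 19.6630
df = (2, 23)
p-value (upper-tail) = 0.00001
At α=0.05: p < α → reject H₀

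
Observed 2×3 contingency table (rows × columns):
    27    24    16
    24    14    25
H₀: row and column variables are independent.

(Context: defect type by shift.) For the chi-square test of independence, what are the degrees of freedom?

df = (r−1)(c−1) = (2−1)·(3−1) = 2

degrees of freedom = 2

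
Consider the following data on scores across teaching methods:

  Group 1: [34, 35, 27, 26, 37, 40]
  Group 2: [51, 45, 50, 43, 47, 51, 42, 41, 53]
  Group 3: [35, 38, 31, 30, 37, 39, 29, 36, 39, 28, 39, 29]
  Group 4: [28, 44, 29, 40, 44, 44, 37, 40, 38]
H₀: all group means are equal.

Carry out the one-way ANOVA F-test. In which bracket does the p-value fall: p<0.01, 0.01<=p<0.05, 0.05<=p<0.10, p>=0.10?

p-value bracket: p<0.01

Group means [33.17, 47.00, 34.17, 38.22], grand mean 38.222
SSB = Σnᵢ(x̄ᵢ−x̄)² = 1044.167; SSW = ΣΣ(x−x̄ᵢ)² = 826.056
MSB = 1044.167/3 = 348.0556; MSW = 826.056/32 = 25.8142
F = MSB/MSW = 13.4831
df = (3, 32)
p-value (upper-tail) = 0.00001
→ bracket: p<0.01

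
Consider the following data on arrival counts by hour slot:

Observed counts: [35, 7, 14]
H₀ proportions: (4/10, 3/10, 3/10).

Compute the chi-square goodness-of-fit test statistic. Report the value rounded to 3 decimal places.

n = 56; E_i = n·p_i = [22.40, 16.80, 16.80]
χ² = (35−22.40)²/22.40 + (7−16.80)²/16.80 + (14−16.80)²/16.80 = 13.2708
df = 2

test statistic = 13.271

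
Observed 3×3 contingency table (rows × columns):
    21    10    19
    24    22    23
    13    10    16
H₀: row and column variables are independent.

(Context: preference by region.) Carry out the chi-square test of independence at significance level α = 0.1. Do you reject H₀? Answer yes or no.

reject H₀: no

Row totals [50, 69, 39], col totals [58, 42, 58], n=158
χ² = (21−18.35)²/18.35 + (10−13.29)²/13.29 + (19−18.35)²/18.35 + (24−25.33)²/25.33 + (22−18.34)²/18.34 + (23−25.33)²/25.33 + (13−14.32)²/14.32 + (10−10.37)²/10.37 + (16−14.32)²/14.32 = 2.5646
df = 4
p-value (upper-tail) = 0.63312
At α=0.1: p ≥ α → fail to reject H₀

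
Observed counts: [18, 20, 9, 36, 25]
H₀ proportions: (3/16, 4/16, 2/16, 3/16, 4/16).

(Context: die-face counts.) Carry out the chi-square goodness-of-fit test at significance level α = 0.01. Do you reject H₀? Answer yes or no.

n = 108; E_i = n·p_i = [20.25, 27.00, 13.50, 20.25, 27.00]
χ² = (18−20.25)²/20.25 + (20−27.00)²/27.00 + (9−13.50)²/13.50 + (36−20.25)²/20.25 + (25−27.00)²/27.00 = 15.9630
df = 4
p-value (upper-tail) = 0.00307
At α=0.01: p < α → reject H₀

reject H₀: yes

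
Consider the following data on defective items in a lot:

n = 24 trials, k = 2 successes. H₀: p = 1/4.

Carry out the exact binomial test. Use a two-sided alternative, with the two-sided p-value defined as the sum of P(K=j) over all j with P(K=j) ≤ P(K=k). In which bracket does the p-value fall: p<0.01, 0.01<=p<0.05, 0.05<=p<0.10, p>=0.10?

Exact binomial: n=24, k=2, p₀=1/4=0.2500
P(X=j) = C(n,j)·p₀^j·(1−p₀)^(n−j); p = Σ P(X=j) over j with P(X=j) ≤ P(X=2)
p-value (two-sided) = 0.06114
→ bracket: 0.05<=p<0.10

p-value bracket: 0.05<=p<0.10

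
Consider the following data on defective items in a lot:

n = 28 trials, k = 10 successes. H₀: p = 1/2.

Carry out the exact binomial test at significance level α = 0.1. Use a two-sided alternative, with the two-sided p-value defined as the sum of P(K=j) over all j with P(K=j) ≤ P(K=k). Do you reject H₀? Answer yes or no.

reject H₀: no

Exact binomial: n=28, k=10, p₀=1/2=0.5000
P(X=j) = C(n,j)·p₀^j·(1−p₀)^(n−j); p = Σ P(X=j) over j with P(X=j) ≤ P(X=10)
p-value (two-sided) = 0.18493
At α=0.1: p ≥ α → fail to reject H₀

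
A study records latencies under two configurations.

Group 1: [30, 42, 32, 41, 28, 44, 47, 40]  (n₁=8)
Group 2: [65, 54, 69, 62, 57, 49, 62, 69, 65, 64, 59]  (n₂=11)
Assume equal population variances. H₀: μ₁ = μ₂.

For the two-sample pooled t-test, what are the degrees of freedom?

degrees of freedom = 17

df = n₁ + n₂ − 2 = 8 + 11 − 2 = 17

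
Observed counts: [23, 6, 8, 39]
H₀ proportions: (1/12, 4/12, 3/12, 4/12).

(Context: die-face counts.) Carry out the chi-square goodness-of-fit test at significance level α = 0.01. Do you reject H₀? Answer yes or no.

reject H₀: yes

n = 76; E_i = n·p_i = [6.33, 25.33, 19.00, 25.33]
χ² = (23−6.33)²/6.33 + (6−25.33)²/25.33 + (8−19.00)²/19.00 + (39−25.33)²/25.33 = 72.3553
df = 3
p-value (upper-tail) = 0.00000
At α=0.01: p < α → reject H₀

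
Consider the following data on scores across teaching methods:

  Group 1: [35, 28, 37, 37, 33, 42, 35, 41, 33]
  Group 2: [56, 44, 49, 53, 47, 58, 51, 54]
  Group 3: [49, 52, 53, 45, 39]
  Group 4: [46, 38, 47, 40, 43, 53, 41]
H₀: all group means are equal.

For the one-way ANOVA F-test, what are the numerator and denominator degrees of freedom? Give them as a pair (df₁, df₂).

k = 4 groups, N = 29 total
df = (k−1, N−k) = (4−1, 29−4) = (3, 25)

degrees of freedom = [3, 25]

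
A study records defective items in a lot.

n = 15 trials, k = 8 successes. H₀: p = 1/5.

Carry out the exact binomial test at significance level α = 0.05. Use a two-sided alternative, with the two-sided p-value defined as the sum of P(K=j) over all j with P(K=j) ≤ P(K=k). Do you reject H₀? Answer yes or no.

Exact binomial: n=15, k=8, p₀=1/5=0.2000
P(X=j) = C(n,j)·p₀^j·(1−p₀)^(n−j); p = Σ P(X=j) over j with P(X=j) ≤ P(X=8)
p-value (two-sided) = 0.00424
At α=0.05: p < α → reject H₀

reject H₀: yes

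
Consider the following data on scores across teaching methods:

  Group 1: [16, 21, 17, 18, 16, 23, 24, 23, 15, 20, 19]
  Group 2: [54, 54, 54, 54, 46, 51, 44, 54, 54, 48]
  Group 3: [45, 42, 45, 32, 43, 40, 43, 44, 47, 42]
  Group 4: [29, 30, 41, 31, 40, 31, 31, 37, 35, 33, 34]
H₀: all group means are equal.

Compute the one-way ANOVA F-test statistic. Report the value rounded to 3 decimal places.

test statistic = 134.612

Group means [19.27, 51.30, 42.30, 33.82], grand mean 36.190
SSB = Σnᵢ(x̄ᵢ−x̄)² = 5866.458; SSW = ΣΣ(x−x̄ᵢ)² = 552.018
MSB = 5866.458/3 = 1955.4860; MSW = 552.018/38 = 14.5268
F = MSB/MSW = 134.6124
df = (3, 38)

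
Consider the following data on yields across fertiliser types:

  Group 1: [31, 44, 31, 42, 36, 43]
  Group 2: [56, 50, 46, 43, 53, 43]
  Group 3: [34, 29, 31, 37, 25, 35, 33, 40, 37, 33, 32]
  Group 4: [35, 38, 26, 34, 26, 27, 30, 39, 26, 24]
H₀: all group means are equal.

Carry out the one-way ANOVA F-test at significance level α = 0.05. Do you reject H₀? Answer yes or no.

reject H₀: yes

Group means [37.83, 48.50, 33.27, 30.50], grand mean 36.030
SSB = Σnᵢ(x̄ᵢ−x̄)² = 1341.955; SSW = ΣΣ(x−x̄ᵢ)² = 771.015
MSB = 1341.955/3 = 447.3182; MSW = 771.015/29 = 26.5867
F = MSB/MSW = 16.8249
df = (3, 29)
p-value (upper-tail) = 0.00000
At α=0.05: p < α → reject H₀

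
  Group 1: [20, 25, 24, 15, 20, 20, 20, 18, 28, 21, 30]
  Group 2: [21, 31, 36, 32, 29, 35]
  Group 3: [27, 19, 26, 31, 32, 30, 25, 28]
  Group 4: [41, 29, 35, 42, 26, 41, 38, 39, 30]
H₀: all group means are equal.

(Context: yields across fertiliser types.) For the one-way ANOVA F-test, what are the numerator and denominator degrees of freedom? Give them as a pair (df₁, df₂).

degrees of freedom = [3, 30]

k = 4 groups, N = 34 total
df = (k−1, N−k) = (4−1, 34−4) = (3, 30)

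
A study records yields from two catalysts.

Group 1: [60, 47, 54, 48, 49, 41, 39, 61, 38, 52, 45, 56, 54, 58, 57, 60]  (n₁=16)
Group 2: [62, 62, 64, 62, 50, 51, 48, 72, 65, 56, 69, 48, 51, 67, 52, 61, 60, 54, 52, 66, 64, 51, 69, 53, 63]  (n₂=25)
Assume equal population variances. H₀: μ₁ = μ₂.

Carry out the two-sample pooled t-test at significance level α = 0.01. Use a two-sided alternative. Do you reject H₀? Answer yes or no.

reject H₀: yes

x̄₁=51.188, s₁=7.609, n₁=16
x̄₂=58.880, s₂=7.356, n₂=25
s_p² = [15·7.609² + 24·7.356²]/39 = 55.5661
SE = √(s_p²·(1/16+1/25)) = 2.3865
t = (51.188−58.880)/2.3865 = -3.2233
df = 39
p-value (two-sided) = 0.00256
At α=0.01: p < α → reject H₀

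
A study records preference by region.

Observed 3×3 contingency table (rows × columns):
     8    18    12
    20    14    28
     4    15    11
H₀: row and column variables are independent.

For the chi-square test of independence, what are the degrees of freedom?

df = (r−1)(c−1) = (3−1)·(3−1) = 4

degrees of freedom = 4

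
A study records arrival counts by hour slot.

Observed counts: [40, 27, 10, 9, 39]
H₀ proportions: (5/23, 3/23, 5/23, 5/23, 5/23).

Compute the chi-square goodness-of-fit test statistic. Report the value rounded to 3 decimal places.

test statistic = 41.226

n = 125; E_i = n·p_i = [27.17, 16.30, 27.17, 27.17, 27.17]
χ² = (40−27.17)²/27.17 + (27−16.30)²/16.30 + (10−27.17)²/27.17 + (9−27.17)²/27.17 + (39−27.17)²/27.17 = 41.2256
df = 4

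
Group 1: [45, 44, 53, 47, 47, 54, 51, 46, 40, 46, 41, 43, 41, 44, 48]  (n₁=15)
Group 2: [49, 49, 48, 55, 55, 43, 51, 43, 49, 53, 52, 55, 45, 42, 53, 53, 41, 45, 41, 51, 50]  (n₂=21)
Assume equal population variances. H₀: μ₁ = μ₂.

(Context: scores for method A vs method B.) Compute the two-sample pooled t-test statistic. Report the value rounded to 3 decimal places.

test statistic = -1.767

x̄₁=46.000, s₁=4.209, n₁=15
x̄₂=48.714, s₂=4.766, n₂=21
s_p² = [14·4.209² + 20·4.766²]/34 = 20.6555
SE = √(s_p²·(1/15+1/21)) = 1.5364
t = (46.000−48.714)/1.5364 = -1.7666
df = 34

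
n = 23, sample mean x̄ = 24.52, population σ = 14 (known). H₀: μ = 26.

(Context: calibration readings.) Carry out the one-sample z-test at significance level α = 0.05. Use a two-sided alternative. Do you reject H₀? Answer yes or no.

SE = σ/√n = 14/√23 = 2.9192
z = (x̄−μ₀)/SE = (24.52−26)/2.9192 = -0.5070
p-value (two-sided) = 0.61216
At α=0.05: p ≥ α → fail to reject H₀

reject H₀: no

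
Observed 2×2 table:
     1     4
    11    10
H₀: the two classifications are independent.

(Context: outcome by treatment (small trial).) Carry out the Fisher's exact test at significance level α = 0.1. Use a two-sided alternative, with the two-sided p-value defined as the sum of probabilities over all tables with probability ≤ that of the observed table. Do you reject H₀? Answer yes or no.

reject H₀: no

Margins: r₁=5, r₂=21, c₁=12, c₂=14, n=26
p_obs = C(5,1)·C(21,11)/C(26,12); sum pmf over tables with pmf ≤ p_obs
p-value (two-sided) = 0.33043
At α=0.1: p ≥ α → fail to reject H₀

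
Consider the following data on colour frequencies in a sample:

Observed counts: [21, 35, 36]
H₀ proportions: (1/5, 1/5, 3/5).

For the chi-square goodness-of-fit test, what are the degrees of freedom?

df = k − 1 = 3 − 1 = 2

degrees of freedom = 2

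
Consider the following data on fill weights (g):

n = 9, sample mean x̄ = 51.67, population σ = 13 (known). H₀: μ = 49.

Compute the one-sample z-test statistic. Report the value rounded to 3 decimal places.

SE = σ/√n = 13/√9 = 4.3333
z = (x̄−μ₀)/SE = (51.67−49)/4.3333 = 0.6162

test statistic = 0.616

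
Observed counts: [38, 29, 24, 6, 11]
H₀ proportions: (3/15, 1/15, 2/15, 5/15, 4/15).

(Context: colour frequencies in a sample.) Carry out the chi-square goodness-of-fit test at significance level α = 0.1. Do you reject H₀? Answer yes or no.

n = 108; E_i = n·p_i = [21.60, 7.20, 14.40, 36.00, 28.80]
χ² = (38−21.60)²/21.60 + (29−7.20)²/7.20 + (24−14.40)²/14.40 + (6−36.00)²/36.00 + (11−28.80)²/28.80 = 120.8588
df = 4
p-value (upper-tail) = 0.00000
At α=0.1: p < α → reject H₀

reject H₀: yes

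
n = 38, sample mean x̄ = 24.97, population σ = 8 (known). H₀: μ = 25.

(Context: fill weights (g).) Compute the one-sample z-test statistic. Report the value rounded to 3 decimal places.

test statistic = -0.023

SE = σ/√n = 8/√38 = 1.2978
z = (x̄−μ₀)/SE = (24.97−25)/1.2978 = -0.0231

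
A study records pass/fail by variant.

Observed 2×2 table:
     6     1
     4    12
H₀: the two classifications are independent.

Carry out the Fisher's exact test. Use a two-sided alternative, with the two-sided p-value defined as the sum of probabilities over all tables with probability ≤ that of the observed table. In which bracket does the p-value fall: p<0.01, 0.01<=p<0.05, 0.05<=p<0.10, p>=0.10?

p-value bracket: 0.01<=p<0.05

Margins: r₁=7, r₂=16, c₁=10, c₂=13, n=23
p_obs = C(7,6)·C(16,4)/C(23,10); sum pmf over tables with pmf ≤ p_obs
p-value (two-sided) = 0.01862
→ bracket: 0.01<=p<0.05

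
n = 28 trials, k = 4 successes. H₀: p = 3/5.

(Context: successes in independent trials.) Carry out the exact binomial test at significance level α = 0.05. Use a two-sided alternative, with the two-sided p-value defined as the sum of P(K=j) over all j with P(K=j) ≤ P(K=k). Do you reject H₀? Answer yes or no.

reject H₀: yes

Exact binomial: n=28, k=4, p₀=3/5=0.6000
P(X=j) = C(n,j)·p₀^j·(1−p₀)^(n−j); p = Σ P(X=j) over j with P(X=j) ≤ P(X=4)
p-value (two-sided) = 0.00000
At α=0.05: p < α → reject H₀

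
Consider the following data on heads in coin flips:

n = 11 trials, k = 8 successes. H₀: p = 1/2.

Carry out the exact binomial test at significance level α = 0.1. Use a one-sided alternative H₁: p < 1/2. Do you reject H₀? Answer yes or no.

Exact binomial: n=11, k=8, p₀=1/2=0.5000
P(X≤8) from Σ C(n,i)·p₀^i·(1−p₀)^(n−i)
p-value (one-sided, H₁ less) = 0.96729
At α=0.1: p ≥ α → fail to reject H₀

reject H₀: no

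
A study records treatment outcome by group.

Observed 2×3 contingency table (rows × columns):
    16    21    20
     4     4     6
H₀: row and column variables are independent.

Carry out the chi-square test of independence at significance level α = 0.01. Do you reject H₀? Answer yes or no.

reject H₀: no

Row totals [57, 14], col totals [20, 25, 26], n=71
χ² = (16−16.06)²/16.06 + (21−20.07)²/20.07 + (20−20.87)²/20.87 + (4−3.94)²/3.94 + (4−4.93)²/4.93 + (6−5.13)²/5.13 = 0.4046
df = 2
p-value (upper-tail) = 0.81684
At α=0.01: p ≥ α → fail to reject H₀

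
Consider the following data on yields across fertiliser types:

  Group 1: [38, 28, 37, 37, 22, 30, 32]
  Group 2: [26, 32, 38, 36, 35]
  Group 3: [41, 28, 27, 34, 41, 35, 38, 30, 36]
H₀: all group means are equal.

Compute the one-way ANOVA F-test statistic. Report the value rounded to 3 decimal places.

test statistic = 0.414

Group means [32.00, 33.40, 34.44], grand mean 33.381
SSB = Σnᵢ(x̄ᵢ−x̄)² = 23.530; SSW = ΣΣ(x−x̄ᵢ)² = 511.422
MSB = 23.530/2 = 11.7651; MSW = 511.422/18 = 28.4123
F = MSB/MSW = 0.4141
df = (2, 18)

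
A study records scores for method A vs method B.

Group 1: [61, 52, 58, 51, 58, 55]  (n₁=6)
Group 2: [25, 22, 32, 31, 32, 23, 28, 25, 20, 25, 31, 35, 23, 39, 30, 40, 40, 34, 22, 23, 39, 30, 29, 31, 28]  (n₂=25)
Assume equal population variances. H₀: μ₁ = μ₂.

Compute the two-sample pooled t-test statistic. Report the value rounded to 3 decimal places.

test statistic = 10.176

x̄₁=55.833, s₁=3.869, n₁=6
x̄₂=29.480, s₂=6.008, n₂=25
s_p² = [5·3.869² + 24·6.008²]/29 = 32.4508
SE = √(s_p²·(1/6+1/25)) = 2.5897
t = (55.833−29.480)/2.5897 = 10.1762
df = 29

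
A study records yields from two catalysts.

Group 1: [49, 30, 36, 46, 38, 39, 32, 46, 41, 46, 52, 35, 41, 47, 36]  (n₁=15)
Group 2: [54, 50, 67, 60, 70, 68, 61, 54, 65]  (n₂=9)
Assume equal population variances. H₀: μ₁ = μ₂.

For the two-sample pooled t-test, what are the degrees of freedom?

df = n₁ + n₂ − 2 = 15 + 9 − 2 = 22

degrees of freedom = 22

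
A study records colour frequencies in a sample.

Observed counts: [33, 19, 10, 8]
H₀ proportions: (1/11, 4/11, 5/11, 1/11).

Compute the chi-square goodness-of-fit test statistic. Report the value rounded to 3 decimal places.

n = 70; E_i = n·p_i = [6.36, 25.45, 31.82, 6.36]
χ² = (33−6.36)²/6.36 + (19−25.45)²/25.45 + (10−31.82)²/31.82 + (8−6.36)²/6.36 = 128.5107
df = 3

test statistic = 128.511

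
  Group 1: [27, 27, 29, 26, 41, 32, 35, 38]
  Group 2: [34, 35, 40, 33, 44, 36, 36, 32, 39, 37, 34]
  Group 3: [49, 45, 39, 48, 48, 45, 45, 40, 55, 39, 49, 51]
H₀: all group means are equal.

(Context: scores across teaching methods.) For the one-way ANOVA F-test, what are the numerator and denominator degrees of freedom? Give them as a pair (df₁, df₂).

degrees of freedom = [2, 28]

k = 3 groups, N = 31 total
df = (k−1, N−k) = (3−1, 31−3) = (2, 28)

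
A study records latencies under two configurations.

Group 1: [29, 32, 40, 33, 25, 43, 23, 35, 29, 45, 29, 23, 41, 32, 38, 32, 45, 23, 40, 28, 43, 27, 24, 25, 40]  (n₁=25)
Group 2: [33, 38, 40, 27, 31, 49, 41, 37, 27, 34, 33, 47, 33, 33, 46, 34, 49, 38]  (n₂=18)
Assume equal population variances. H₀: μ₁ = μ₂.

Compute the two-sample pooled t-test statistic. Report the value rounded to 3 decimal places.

x̄₁=32.960, s₁=7.497, n₁=25
x̄₂=37.222, s₂=6.916, n₂=18
s_p² = [24·7.497² + 17·6.916²]/41 = 52.7334
SE = √(s_p²·(1/25+1/18)) = 2.2448
t = (32.960−37.222)/2.2448 = -1.8987
df = 41

test statistic = -1.899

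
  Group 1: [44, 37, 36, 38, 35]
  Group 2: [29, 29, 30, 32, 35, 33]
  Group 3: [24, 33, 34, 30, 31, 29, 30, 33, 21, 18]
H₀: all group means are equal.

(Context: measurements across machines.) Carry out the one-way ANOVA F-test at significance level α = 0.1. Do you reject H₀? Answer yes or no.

Group means [38.00, 31.33, 28.30], grand mean 31.476
SSB = Σnᵢ(x̄ᵢ−x̄)² = 313.805; SSW = ΣΣ(x−x̄ᵢ)² = 347.433
MSB = 313.805/2 = 156.9024; MSW = 347.433/18 = 19.3019
F = MSB/MSW = 8.1289
df = (2, 18)
p-value (upper-tail) = 0.00305
At α=0.1: p < α → reject H₀

reject H₀: yes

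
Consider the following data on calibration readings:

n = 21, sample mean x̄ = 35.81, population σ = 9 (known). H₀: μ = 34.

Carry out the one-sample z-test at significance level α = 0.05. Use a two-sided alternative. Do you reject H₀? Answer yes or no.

SE = σ/√n = 9/√21 = 1.9640
z = (x̄−μ₀)/SE = (35.81−34)/1.9640 = 0.9216
p-value (two-sided) = 0.35673
At α=0.05: p ≥ α → fail to reject H₀

reject H₀: no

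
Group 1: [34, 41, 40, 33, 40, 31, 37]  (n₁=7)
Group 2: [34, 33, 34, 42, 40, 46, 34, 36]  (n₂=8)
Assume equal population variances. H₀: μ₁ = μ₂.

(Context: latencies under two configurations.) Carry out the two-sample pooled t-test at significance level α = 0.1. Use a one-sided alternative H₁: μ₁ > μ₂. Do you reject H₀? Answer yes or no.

x̄₁=36.571, s₁=3.952, n₁=7
x̄₂=37.375, s₂=4.749, n₂=8
s_p² = [6·3.952² + 7·4.749²]/13 = 19.3530
SE = √(s_p²·(1/7+1/8)) = 2.2768
t = (36.571−37.375)/2.2768 = -0.3529
df = 13
p-value (one-sided, H₁ greater) = 0.63510
At α=0.1: p ≥ α → fail to reject H₀

reject H₀: no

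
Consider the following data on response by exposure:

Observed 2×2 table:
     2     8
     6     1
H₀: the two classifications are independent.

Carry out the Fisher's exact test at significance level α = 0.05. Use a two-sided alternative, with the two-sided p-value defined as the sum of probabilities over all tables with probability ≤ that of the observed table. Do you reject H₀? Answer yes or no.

reject H₀: yes

Margins: r₁=10, r₂=7, c₁=8, c₂=9, n=17
p_obs = C(10,2)·C(7,6)/C(17,8); sum pmf over tables with pmf ≤ p_obs
p-value (two-sided) = 0.01522
At α=0.05: p < α → reject H₀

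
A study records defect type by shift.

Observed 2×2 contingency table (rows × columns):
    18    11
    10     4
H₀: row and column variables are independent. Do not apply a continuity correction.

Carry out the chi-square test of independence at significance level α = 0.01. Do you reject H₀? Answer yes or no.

Row totals [29, 14], col totals [28, 15], n=43
χ² = (18−18.88)²/18.88 + (11−10.12)²/10.12 + (10−9.12)²/9.12 + (4−4.88)²/4.88 = 0.3641
df = 1
p-value (upper-tail) = 0.54622
At α=0.01: p ≥ α → fail to reject H₀

reject H₀: no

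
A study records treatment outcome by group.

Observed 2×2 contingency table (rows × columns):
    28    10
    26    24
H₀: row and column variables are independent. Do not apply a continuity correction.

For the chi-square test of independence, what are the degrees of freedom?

df = (r−1)(c−1) = (2−1)·(2−1) = 1

degrees of freedom = 1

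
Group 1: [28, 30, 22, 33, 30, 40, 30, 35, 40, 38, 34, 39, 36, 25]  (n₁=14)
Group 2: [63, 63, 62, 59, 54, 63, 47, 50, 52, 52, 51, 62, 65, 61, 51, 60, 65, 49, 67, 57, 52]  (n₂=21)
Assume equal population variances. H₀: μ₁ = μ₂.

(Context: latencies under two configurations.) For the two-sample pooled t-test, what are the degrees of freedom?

df = n₁ + n₂ − 2 = 14 + 21 − 2 = 33

degrees of freedom = 33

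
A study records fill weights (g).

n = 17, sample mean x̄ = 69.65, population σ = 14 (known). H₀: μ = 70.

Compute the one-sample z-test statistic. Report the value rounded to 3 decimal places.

SE = σ/√n = 14/√17 = 3.3955
z = (x̄−μ₀)/SE = (69.65−70)/3.3955 = -0.1031

test statistic = -0.103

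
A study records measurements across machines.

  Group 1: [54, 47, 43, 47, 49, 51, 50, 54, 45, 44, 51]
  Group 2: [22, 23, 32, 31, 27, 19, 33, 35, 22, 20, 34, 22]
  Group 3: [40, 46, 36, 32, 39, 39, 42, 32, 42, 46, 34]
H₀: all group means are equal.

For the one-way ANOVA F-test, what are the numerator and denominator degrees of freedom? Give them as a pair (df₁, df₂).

degrees of freedom = [2, 31]

k = 3 groups, N = 34 total
df = (k−1, N−k) = (3−1, 34−3) = (2, 31)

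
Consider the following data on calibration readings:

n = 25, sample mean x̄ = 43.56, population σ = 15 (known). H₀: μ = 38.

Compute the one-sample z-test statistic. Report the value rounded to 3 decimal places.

test statistic = 1.853

SE = σ/√n = 15/√25 = 3.0000
z = (x̄−μ₀)/SE = (43.56−38)/3.0000 = 1.8533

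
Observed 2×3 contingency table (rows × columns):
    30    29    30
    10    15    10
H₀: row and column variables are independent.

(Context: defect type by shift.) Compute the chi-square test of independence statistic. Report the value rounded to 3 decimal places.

Row totals [89, 35], col totals [40, 44, 40], n=124
χ² = (30−28.71)²/28.71 + (29−31.58)²/31.58 + (30−28.71)²/28.71 + (10−11.29)²/11.29 + (15−12.42)²/12.42 + (10−11.29)²/11.29 = 1.1580
df = 2

test statistic = 1.158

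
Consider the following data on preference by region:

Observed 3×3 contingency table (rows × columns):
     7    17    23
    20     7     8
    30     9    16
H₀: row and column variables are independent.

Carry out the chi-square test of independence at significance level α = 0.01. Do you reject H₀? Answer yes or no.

Row totals [47, 35, 55], col totals [57, 33, 47], n=137
χ² = (7−19.55)²/19.55 + (17−11.32)²/11.32 + (23−16.12)²/16.12 + (20−14.56)²/14.56 + (7−8.43)²/8.43 + (8−12.01)²/12.01 + (30−22.88)²/22.88 + (9−13.25)²/13.25 + (16−18.87)²/18.87 = 21.4638
df = 4
p-value (upper-tail) = 0.00026
At α=0.01: p < α → reject H₀

reject H₀: yes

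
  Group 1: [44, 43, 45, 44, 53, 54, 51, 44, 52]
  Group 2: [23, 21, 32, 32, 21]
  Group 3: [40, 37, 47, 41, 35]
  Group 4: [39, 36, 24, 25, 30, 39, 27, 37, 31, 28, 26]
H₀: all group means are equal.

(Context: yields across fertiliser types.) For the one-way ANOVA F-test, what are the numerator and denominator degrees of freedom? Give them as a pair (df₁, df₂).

degrees of freedom = [3, 26]

k = 4 groups, N = 30 total
df = (k−1, N−k) = (4−1, 30−4) = (3, 26)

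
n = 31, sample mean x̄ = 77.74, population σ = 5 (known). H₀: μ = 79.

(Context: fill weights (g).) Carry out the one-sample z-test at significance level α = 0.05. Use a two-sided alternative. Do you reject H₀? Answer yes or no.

reject H₀: no

SE = σ/√n = 5/√31 = 0.8980
z = (x̄−μ₀)/SE = (77.74−79)/0.8980 = -1.4031
p-value (two-sided) = 0.16059
At α=0.05: p ≥ α → fail to reject H₀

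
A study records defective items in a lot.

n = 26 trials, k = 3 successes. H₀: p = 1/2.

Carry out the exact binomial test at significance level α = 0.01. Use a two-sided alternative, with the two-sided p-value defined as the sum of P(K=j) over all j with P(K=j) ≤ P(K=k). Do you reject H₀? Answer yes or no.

Exact binomial: n=26, k=3, p₀=1/2=0.5000
P(X=j) = C(n,j)·p₀^j·(1−p₀)^(n−j); p = Σ P(X=j) over j with P(X=j) ≤ P(X=3)
p-value (two-sided) = 0.00009
At α=0.01: p < α → reject H₀

reject H₀: yes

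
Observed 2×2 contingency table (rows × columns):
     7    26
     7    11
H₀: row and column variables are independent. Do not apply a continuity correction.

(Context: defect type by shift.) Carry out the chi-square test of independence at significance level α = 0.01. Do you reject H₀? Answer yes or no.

reject H₀: no

Row totals [33, 18], col totals [14, 37], n=51
χ² = (7−9.06)²/9.06 + (26−23.94)²/23.94 + (7−4.94)²/4.94 + (11−13.06)²/13.06 = 1.8274
df = 1
p-value (upper-tail) = 0.17644
At α=0.01: p ≥ α → fail to reject H₀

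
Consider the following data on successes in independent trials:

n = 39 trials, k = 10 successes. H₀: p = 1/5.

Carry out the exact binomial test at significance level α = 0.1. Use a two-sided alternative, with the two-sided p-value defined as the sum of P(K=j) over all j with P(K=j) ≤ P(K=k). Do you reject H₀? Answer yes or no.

reject H₀: no

Exact binomial: n=39, k=10, p₀=1/5=0.2000
P(X=j) = C(n,j)·p₀^j·(1−p₀)^(n−j); p = Σ P(X=j) over j with P(X=j) ≤ P(X=10)
p-value (two-sided) = 0.42137
At α=0.1: p ≥ α → fail to reject H₀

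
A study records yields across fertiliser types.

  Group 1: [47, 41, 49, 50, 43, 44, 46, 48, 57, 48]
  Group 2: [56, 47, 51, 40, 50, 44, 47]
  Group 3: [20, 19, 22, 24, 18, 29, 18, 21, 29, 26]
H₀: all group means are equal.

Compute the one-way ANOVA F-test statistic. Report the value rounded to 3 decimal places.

test statistic = 94.823

Group means [47.30, 47.86, 22.60], grand mean 38.296
SSB = Σnᵢ(x̄ᵢ−x̄)² = 3914.272; SSW = ΣΣ(x−x̄ᵢ)² = 495.357
MSB = 3914.272/2 = 1957.1362; MSW = 495.357/24 = 20.6399
F = MSB/MSW = 94.8230
df = (2, 24)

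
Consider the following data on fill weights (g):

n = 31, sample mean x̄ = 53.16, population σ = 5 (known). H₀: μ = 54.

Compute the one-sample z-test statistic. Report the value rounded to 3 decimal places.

SE = σ/√n = 5/√31 = 0.8980
z = (x̄−μ₀)/SE = (53.16−54)/0.8980 = -0.9354

test statistic = -0.935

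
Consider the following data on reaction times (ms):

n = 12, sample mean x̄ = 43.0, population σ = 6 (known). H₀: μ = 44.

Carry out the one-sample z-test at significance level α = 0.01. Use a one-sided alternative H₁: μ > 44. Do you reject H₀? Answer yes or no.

reject H₀: no

SE = σ/√n = 6/√12 = 1.7321
z = (x̄−μ₀)/SE = (43.0−44)/1.7321 = -0.5774
p-value (one-sided, H₁ greater) = 0.71815
At α=0.01: p ≥ α → fail to reject H₀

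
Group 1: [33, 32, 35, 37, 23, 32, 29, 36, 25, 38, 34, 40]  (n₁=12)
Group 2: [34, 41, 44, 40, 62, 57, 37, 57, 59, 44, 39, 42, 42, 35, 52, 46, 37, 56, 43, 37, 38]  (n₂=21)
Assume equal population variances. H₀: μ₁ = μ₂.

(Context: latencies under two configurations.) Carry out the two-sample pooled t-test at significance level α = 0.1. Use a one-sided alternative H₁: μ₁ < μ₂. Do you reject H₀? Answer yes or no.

reject H₀: yes

x̄₁=32.833, s₁=5.096, n₁=12
x̄₂=44.857, s₂=8.679, n₂=21
s_p² = [11·5.096² + 20·8.679²]/31 = 57.8141
SE = √(s_p²·(1/12+1/21)) = 2.7515
t = (32.833−44.857)/2.7515 = -4.3699
df = 31
p-value (one-sided, H₁ less) = 0.00006
At α=0.1: p < α → reject H₀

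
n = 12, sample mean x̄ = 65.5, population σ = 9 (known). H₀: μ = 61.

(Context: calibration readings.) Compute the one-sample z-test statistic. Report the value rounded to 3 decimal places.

SE = σ/√n = 9/√12 = 2.5981
z = (x̄−μ₀)/SE = (65.5−61)/2.5981 = 1.7321

test statistic = 1.732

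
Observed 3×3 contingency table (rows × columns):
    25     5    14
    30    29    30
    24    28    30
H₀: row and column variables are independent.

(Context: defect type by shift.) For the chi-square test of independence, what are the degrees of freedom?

degrees of freedom = 4

df = (r−1)(c−1) = (3−1)·(3−1) = 4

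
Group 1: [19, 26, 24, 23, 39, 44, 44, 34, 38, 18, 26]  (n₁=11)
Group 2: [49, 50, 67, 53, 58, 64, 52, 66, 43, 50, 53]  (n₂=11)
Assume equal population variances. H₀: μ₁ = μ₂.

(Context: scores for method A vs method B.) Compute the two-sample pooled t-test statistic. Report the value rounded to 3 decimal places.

x̄₁=30.455, s₁=9.658, n₁=11
x̄₂=55.000, s₂=7.759, n₂=11
s_p² = [10·9.658² + 10·7.759²]/20 = 76.7364
SE = √(s_p²·(1/11+1/11)) = 3.7352
t = (30.455−55.000)/3.7352 = -6.5713
df = 20

test statistic = -6.571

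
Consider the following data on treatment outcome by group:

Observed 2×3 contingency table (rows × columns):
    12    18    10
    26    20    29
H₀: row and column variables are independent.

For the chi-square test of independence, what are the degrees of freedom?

degrees of freedom = 2

df = (r−1)(c−1) = (2−1)·(3−1) = 2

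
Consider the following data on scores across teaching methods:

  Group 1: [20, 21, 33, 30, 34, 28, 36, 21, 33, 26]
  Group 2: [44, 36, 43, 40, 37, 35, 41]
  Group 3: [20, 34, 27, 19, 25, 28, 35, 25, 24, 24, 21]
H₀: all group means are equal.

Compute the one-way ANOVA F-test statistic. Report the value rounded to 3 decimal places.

test statistic = 16.320

Group means [28.20, 39.43, 25.64], grand mean 30.000
SSB = Σnᵢ(x̄ᵢ−x̄)² = 864.140; SSW = ΣΣ(x−x̄ᵢ)² = 661.860
MSB = 864.140/2 = 432.0701; MSW = 661.860/25 = 26.4744
F = MSB/MSW = 16.3203
df = (2, 25)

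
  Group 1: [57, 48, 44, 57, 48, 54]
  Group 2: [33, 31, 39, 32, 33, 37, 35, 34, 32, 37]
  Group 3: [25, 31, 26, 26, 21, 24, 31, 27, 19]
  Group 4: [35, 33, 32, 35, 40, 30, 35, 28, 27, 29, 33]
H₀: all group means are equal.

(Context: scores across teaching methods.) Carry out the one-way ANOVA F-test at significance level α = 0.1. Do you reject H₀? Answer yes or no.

reject H₀: yes

Group means [51.33, 34.30, 25.56, 32.45], grand mean 34.389
SSB = Σnᵢ(x̄ᵢ−x̄)² = 2466.173; SSW = ΣΣ(x−x̄ᵢ)² = 482.383
MSB = 2466.173/3 = 822.0576; MSW = 482.383/32 = 15.0745
F = MSB/MSW = 54.5331
df = (3, 32)
p-value (upper-tail) = 0.00000
At α=0.1: p < α → reject H₀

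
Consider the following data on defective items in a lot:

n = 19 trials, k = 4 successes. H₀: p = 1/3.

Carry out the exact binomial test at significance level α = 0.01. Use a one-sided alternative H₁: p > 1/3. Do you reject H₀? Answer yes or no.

reject H₀: no

Exact binomial: n=19, k=4, p₀=1/3=0.3333
P(X≥4) from Σ C(n,i)·p₀^i·(1−p₀)^(n−i)
p-value (one-sided, H₁ greater) = 0.92134
At α=0.01: p ≥ α → fail to reject H₀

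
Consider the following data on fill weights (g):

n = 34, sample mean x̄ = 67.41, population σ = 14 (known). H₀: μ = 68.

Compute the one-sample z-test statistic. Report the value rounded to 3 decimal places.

SE = σ/√n = 14/√34 = 2.4010
z = (x̄−μ₀)/SE = (67.41−68)/2.4010 = -0.2457

test statistic = -0.246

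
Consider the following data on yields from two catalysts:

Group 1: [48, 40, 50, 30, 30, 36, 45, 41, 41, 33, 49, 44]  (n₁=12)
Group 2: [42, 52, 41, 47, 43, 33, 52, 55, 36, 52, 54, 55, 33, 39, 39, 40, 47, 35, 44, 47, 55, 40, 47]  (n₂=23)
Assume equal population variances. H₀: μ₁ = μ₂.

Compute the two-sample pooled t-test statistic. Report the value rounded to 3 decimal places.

test statistic = -1.603

x̄₁=40.583, s₁=7.064, n₁=12
x̄₂=44.696, s₂=7.270, n₂=23
s_p² = [11·7.064² + 22·7.270²]/33 = 51.8723
SE = √(s_p²·(1/12+1/23)) = 2.5648
t = (40.583−44.696)/2.5648 = -1.6034
df = 33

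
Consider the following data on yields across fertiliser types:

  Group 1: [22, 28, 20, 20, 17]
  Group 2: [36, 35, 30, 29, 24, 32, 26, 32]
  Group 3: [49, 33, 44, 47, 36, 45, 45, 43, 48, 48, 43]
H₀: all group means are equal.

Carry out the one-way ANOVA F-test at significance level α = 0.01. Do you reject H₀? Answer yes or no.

reject H₀: yes

Group means [21.40, 30.50, 43.73], grand mean 34.667
SSB = Σnᵢ(x̄ᵢ−x̄)² = 1921.952; SSW = ΣΣ(x−x̄ᵢ)² = 441.382
MSB = 1921.952/2 = 960.9758; MSW = 441.382/21 = 21.0182
F = MSB/MSW = 45.7212
df = (2, 21)
p-value (upper-tail) = 0.00000
At α=0.01: p < α → reject H₀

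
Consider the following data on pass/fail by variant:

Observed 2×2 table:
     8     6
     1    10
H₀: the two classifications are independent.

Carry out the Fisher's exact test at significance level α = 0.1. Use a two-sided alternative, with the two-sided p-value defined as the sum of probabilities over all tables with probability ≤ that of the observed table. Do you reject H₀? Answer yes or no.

Margins: r₁=14, r₂=11, c₁=9, c₂=16, n=25
p_obs = C(14,8)·C(11,1)/C(25,9); sum pmf over tables with pmf ≤ p_obs
p-value (two-sided) = 0.03301
At α=0.1: p < α → reject H₀

reject H₀: yes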